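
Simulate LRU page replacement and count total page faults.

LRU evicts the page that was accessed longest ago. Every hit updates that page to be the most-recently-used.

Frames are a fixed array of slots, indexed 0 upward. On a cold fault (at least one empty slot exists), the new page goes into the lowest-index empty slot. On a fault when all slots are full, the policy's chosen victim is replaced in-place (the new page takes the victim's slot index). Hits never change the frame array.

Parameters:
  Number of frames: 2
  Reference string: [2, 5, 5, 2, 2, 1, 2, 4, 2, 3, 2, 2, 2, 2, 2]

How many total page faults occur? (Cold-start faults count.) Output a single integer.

Step 0: ref 2 → FAULT, frames=[2,-]
Step 1: ref 5 → FAULT, frames=[2,5]
Step 2: ref 5 → HIT, frames=[2,5]
Step 3: ref 2 → HIT, frames=[2,5]
Step 4: ref 2 → HIT, frames=[2,5]
Step 5: ref 1 → FAULT (evict 5), frames=[2,1]
Step 6: ref 2 → HIT, frames=[2,1]
Step 7: ref 4 → FAULT (evict 1), frames=[2,4]
Step 8: ref 2 → HIT, frames=[2,4]
Step 9: ref 3 → FAULT (evict 4), frames=[2,3]
Step 10: ref 2 → HIT, frames=[2,3]
Step 11: ref 2 → HIT, frames=[2,3]
Step 12: ref 2 → HIT, frames=[2,3]
Step 13: ref 2 → HIT, frames=[2,3]
Step 14: ref 2 → HIT, frames=[2,3]
Total faults: 5

Answer: 5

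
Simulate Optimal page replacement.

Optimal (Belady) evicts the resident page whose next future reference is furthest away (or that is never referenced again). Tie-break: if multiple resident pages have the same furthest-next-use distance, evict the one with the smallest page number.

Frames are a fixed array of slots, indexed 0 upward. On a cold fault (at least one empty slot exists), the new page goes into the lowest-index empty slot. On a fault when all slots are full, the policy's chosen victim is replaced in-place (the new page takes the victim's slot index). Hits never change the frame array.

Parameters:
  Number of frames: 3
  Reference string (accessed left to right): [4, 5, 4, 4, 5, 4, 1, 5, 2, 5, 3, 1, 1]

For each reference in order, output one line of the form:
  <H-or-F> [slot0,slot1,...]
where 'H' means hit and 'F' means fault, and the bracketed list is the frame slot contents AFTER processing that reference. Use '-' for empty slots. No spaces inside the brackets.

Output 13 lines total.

F [4,-,-]
F [4,5,-]
H [4,5,-]
H [4,5,-]
H [4,5,-]
H [4,5,-]
F [4,5,1]
H [4,5,1]
F [2,5,1]
H [2,5,1]
F [3,5,1]
H [3,5,1]
H [3,5,1]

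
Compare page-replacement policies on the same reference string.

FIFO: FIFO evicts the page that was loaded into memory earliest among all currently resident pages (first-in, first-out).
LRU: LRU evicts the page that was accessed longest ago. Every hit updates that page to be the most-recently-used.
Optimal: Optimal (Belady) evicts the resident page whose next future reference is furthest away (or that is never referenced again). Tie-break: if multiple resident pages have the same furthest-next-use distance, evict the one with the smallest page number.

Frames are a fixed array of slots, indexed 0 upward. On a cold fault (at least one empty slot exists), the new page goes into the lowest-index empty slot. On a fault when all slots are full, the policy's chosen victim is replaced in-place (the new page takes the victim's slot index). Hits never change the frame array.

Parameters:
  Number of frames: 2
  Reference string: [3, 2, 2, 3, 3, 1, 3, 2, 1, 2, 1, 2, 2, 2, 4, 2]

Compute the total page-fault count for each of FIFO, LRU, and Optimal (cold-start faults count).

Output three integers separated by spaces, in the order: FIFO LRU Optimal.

Answer: 8 6 5

Derivation:
--- FIFO ---
  step 0: ref 3 -> FAULT, frames=[3,-] (faults so far: 1)
  step 1: ref 2 -> FAULT, frames=[3,2] (faults so far: 2)
  step 2: ref 2 -> HIT, frames=[3,2] (faults so far: 2)
  step 3: ref 3 -> HIT, frames=[3,2] (faults so far: 2)
  step 4: ref 3 -> HIT, frames=[3,2] (faults so far: 2)
  step 5: ref 1 -> FAULT, evict 3, frames=[1,2] (faults so far: 3)
  step 6: ref 3 -> FAULT, evict 2, frames=[1,3] (faults so far: 4)
  step 7: ref 2 -> FAULT, evict 1, frames=[2,3] (faults so far: 5)
  step 8: ref 1 -> FAULT, evict 3, frames=[2,1] (faults so far: 6)
  step 9: ref 2 -> HIT, frames=[2,1] (faults so far: 6)
  step 10: ref 1 -> HIT, frames=[2,1] (faults so far: 6)
  step 11: ref 2 -> HIT, frames=[2,1] (faults so far: 6)
  step 12: ref 2 -> HIT, frames=[2,1] (faults so far: 6)
  step 13: ref 2 -> HIT, frames=[2,1] (faults so far: 6)
  step 14: ref 4 -> FAULT, evict 2, frames=[4,1] (faults so far: 7)
  step 15: ref 2 -> FAULT, evict 1, frames=[4,2] (faults so far: 8)
  FIFO total faults: 8
--- LRU ---
  step 0: ref 3 -> FAULT, frames=[3,-] (faults so far: 1)
  step 1: ref 2 -> FAULT, frames=[3,2] (faults so far: 2)
  step 2: ref 2 -> HIT, frames=[3,2] (faults so far: 2)
  step 3: ref 3 -> HIT, frames=[3,2] (faults so far: 2)
  step 4: ref 3 -> HIT, frames=[3,2] (faults so far: 2)
  step 5: ref 1 -> FAULT, evict 2, frames=[3,1] (faults so far: 3)
  step 6: ref 3 -> HIT, frames=[3,1] (faults so far: 3)
  step 7: ref 2 -> FAULT, evict 1, frames=[3,2] (faults so far: 4)
  step 8: ref 1 -> FAULT, evict 3, frames=[1,2] (faults so far: 5)
  step 9: ref 2 -> HIT, frames=[1,2] (faults so far: 5)
  step 10: ref 1 -> HIT, frames=[1,2] (faults so far: 5)
  step 11: ref 2 -> HIT, frames=[1,2] (faults so far: 5)
  step 12: ref 2 -> HIT, frames=[1,2] (faults so far: 5)
  step 13: ref 2 -> HIT, frames=[1,2] (faults so far: 5)
  step 14: ref 4 -> FAULT, evict 1, frames=[4,2] (faults so far: 6)
  step 15: ref 2 -> HIT, frames=[4,2] (faults so far: 6)
  LRU total faults: 6
--- Optimal ---
  step 0: ref 3 -> FAULT, frames=[3,-] (faults so far: 1)
  step 1: ref 2 -> FAULT, frames=[3,2] (faults so far: 2)
  step 2: ref 2 -> HIT, frames=[3,2] (faults so far: 2)
  step 3: ref 3 -> HIT, frames=[3,2] (faults so far: 2)
  step 4: ref 3 -> HIT, frames=[3,2] (faults so far: 2)
  step 5: ref 1 -> FAULT, evict 2, frames=[3,1] (faults so far: 3)
  step 6: ref 3 -> HIT, frames=[3,1] (faults so far: 3)
  step 7: ref 2 -> FAULT, evict 3, frames=[2,1] (faults so far: 4)
  step 8: ref 1 -> HIT, frames=[2,1] (faults so far: 4)
  step 9: ref 2 -> HIT, frames=[2,1] (faults so far: 4)
  step 10: ref 1 -> HIT, frames=[2,1] (faults so far: 4)
  step 11: ref 2 -> HIT, frames=[2,1] (faults so far: 4)
  step 12: ref 2 -> HIT, frames=[2,1] (faults so far: 4)
  step 13: ref 2 -> HIT, frames=[2,1] (faults so far: 4)
  step 14: ref 4 -> FAULT, evict 1, frames=[2,4] (faults so far: 5)
  step 15: ref 2 -> HIT, frames=[2,4] (faults so far: 5)
  Optimal total faults: 5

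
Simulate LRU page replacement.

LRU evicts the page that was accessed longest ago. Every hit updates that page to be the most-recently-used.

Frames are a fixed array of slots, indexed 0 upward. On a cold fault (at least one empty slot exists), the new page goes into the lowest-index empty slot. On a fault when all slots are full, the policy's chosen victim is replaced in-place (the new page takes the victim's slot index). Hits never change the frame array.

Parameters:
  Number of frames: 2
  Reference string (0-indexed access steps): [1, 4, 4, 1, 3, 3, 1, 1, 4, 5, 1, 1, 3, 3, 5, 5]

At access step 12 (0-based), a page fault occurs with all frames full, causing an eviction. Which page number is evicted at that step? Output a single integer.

Step 0: ref 1 -> FAULT, frames=[1,-]
Step 1: ref 4 -> FAULT, frames=[1,4]
Step 2: ref 4 -> HIT, frames=[1,4]
Step 3: ref 1 -> HIT, frames=[1,4]
Step 4: ref 3 -> FAULT, evict 4, frames=[1,3]
Step 5: ref 3 -> HIT, frames=[1,3]
Step 6: ref 1 -> HIT, frames=[1,3]
Step 7: ref 1 -> HIT, frames=[1,3]
Step 8: ref 4 -> FAULT, evict 3, frames=[1,4]
Step 9: ref 5 -> FAULT, evict 1, frames=[5,4]
Step 10: ref 1 -> FAULT, evict 4, frames=[5,1]
Step 11: ref 1 -> HIT, frames=[5,1]
Step 12: ref 3 -> FAULT, evict 5, frames=[3,1]
At step 12: evicted page 5

Answer: 5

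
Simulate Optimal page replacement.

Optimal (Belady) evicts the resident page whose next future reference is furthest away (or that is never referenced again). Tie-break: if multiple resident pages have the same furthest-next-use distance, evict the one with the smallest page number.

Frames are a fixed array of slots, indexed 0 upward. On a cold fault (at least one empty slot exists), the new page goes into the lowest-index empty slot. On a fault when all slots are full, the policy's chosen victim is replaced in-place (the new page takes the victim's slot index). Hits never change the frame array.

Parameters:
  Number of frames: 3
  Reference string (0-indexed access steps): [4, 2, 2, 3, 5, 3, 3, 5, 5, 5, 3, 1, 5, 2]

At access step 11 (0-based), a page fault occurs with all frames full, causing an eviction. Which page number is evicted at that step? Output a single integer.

Step 0: ref 4 -> FAULT, frames=[4,-,-]
Step 1: ref 2 -> FAULT, frames=[4,2,-]
Step 2: ref 2 -> HIT, frames=[4,2,-]
Step 3: ref 3 -> FAULT, frames=[4,2,3]
Step 4: ref 5 -> FAULT, evict 4, frames=[5,2,3]
Step 5: ref 3 -> HIT, frames=[5,2,3]
Step 6: ref 3 -> HIT, frames=[5,2,3]
Step 7: ref 5 -> HIT, frames=[5,2,3]
Step 8: ref 5 -> HIT, frames=[5,2,3]
Step 9: ref 5 -> HIT, frames=[5,2,3]
Step 10: ref 3 -> HIT, frames=[5,2,3]
Step 11: ref 1 -> FAULT, evict 3, frames=[5,2,1]
At step 11: evicted page 3

Answer: 3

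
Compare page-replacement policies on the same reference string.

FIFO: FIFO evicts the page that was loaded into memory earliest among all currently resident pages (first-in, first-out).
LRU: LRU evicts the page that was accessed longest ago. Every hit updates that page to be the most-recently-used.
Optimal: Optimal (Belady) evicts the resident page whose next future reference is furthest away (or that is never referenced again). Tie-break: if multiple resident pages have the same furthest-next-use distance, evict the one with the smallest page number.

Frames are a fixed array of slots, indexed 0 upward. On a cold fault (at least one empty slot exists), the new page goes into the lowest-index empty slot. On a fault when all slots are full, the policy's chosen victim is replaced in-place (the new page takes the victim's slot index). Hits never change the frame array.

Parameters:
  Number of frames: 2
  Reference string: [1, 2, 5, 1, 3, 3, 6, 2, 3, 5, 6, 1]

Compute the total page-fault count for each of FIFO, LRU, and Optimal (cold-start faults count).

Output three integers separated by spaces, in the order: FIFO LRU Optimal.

Answer: 11 11 9

Derivation:
--- FIFO ---
  step 0: ref 1 -> FAULT, frames=[1,-] (faults so far: 1)
  step 1: ref 2 -> FAULT, frames=[1,2] (faults so far: 2)
  step 2: ref 5 -> FAULT, evict 1, frames=[5,2] (faults so far: 3)
  step 3: ref 1 -> FAULT, evict 2, frames=[5,1] (faults so far: 4)
  step 4: ref 3 -> FAULT, evict 5, frames=[3,1] (faults so far: 5)
  step 5: ref 3 -> HIT, frames=[3,1] (faults so far: 5)
  step 6: ref 6 -> FAULT, evict 1, frames=[3,6] (faults so far: 6)
  step 7: ref 2 -> FAULT, evict 3, frames=[2,6] (faults so far: 7)
  step 8: ref 3 -> FAULT, evict 6, frames=[2,3] (faults so far: 8)
  step 9: ref 5 -> FAULT, evict 2, frames=[5,3] (faults so far: 9)
  step 10: ref 6 -> FAULT, evict 3, frames=[5,6] (faults so far: 10)
  step 11: ref 1 -> FAULT, evict 5, frames=[1,6] (faults so far: 11)
  FIFO total faults: 11
--- LRU ---
  step 0: ref 1 -> FAULT, frames=[1,-] (faults so far: 1)
  step 1: ref 2 -> FAULT, frames=[1,2] (faults so far: 2)
  step 2: ref 5 -> FAULT, evict 1, frames=[5,2] (faults so far: 3)
  step 3: ref 1 -> FAULT, evict 2, frames=[5,1] (faults so far: 4)
  step 4: ref 3 -> FAULT, evict 5, frames=[3,1] (faults so far: 5)
  step 5: ref 3 -> HIT, frames=[3,1] (faults so far: 5)
  step 6: ref 6 -> FAULT, evict 1, frames=[3,6] (faults so far: 6)
  step 7: ref 2 -> FAULT, evict 3, frames=[2,6] (faults so far: 7)
  step 8: ref 3 -> FAULT, evict 6, frames=[2,3] (faults so far: 8)
  step 9: ref 5 -> FAULT, evict 2, frames=[5,3] (faults so far: 9)
  step 10: ref 6 -> FAULT, evict 3, frames=[5,6] (faults so far: 10)
  step 11: ref 1 -> FAULT, evict 5, frames=[1,6] (faults so far: 11)
  LRU total faults: 11
--- Optimal ---
  step 0: ref 1 -> FAULT, frames=[1,-] (faults so far: 1)
  step 1: ref 2 -> FAULT, frames=[1,2] (faults so far: 2)
  step 2: ref 5 -> FAULT, evict 2, frames=[1,5] (faults so far: 3)
  step 3: ref 1 -> HIT, frames=[1,5] (faults so far: 3)
  step 4: ref 3 -> FAULT, evict 1, frames=[3,5] (faults so far: 4)
  step 5: ref 3 -> HIT, frames=[3,5] (faults so far: 4)
  step 6: ref 6 -> FAULT, evict 5, frames=[3,6] (faults so far: 5)
  step 7: ref 2 -> FAULT, evict 6, frames=[3,2] (faults so far: 6)
  step 8: ref 3 -> HIT, frames=[3,2] (faults so far: 6)
  step 9: ref 5 -> FAULT, evict 2, frames=[3,5] (faults so far: 7)
  step 10: ref 6 -> FAULT, evict 3, frames=[6,5] (faults so far: 8)
  step 11: ref 1 -> FAULT, evict 5, frames=[6,1] (faults so far: 9)
  Optimal total faults: 9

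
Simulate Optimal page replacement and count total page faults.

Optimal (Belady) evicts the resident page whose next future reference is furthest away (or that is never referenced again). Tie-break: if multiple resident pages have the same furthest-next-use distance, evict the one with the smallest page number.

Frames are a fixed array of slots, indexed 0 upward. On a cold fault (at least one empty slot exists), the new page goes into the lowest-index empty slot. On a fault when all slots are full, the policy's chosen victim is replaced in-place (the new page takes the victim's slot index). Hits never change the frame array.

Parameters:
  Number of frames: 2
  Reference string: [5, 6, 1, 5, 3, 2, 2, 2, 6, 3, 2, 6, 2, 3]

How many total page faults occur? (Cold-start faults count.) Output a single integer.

Answer: 8

Derivation:
Step 0: ref 5 → FAULT, frames=[5,-]
Step 1: ref 6 → FAULT, frames=[5,6]
Step 2: ref 1 → FAULT (evict 6), frames=[5,1]
Step 3: ref 5 → HIT, frames=[5,1]
Step 4: ref 3 → FAULT (evict 1), frames=[5,3]
Step 5: ref 2 → FAULT (evict 5), frames=[2,3]
Step 6: ref 2 → HIT, frames=[2,3]
Step 7: ref 2 → HIT, frames=[2,3]
Step 8: ref 6 → FAULT (evict 2), frames=[6,3]
Step 9: ref 3 → HIT, frames=[6,3]
Step 10: ref 2 → FAULT (evict 3), frames=[6,2]
Step 11: ref 6 → HIT, frames=[6,2]
Step 12: ref 2 → HIT, frames=[6,2]
Step 13: ref 3 → FAULT (evict 2), frames=[6,3]
Total faults: 8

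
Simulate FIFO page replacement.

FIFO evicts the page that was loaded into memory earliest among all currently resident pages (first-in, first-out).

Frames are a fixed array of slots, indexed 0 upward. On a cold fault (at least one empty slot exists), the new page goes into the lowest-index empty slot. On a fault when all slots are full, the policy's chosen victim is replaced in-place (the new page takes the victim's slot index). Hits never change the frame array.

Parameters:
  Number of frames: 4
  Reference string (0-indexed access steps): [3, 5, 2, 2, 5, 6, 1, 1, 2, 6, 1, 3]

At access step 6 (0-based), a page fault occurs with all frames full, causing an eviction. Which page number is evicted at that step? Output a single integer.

Step 0: ref 3 -> FAULT, frames=[3,-,-,-]
Step 1: ref 5 -> FAULT, frames=[3,5,-,-]
Step 2: ref 2 -> FAULT, frames=[3,5,2,-]
Step 3: ref 2 -> HIT, frames=[3,5,2,-]
Step 4: ref 5 -> HIT, frames=[3,5,2,-]
Step 5: ref 6 -> FAULT, frames=[3,5,2,6]
Step 6: ref 1 -> FAULT, evict 3, frames=[1,5,2,6]
At step 6: evicted page 3

Answer: 3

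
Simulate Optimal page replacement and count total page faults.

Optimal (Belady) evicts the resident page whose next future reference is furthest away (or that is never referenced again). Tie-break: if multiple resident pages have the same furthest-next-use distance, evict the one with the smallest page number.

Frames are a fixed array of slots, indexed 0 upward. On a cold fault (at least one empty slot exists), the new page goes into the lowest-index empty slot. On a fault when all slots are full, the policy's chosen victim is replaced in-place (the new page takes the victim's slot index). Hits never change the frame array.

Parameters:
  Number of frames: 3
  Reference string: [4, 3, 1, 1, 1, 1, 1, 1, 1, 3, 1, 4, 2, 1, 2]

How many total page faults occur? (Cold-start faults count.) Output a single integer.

Step 0: ref 4 → FAULT, frames=[4,-,-]
Step 1: ref 3 → FAULT, frames=[4,3,-]
Step 2: ref 1 → FAULT, frames=[4,3,1]
Step 3: ref 1 → HIT, frames=[4,3,1]
Step 4: ref 1 → HIT, frames=[4,3,1]
Step 5: ref 1 → HIT, frames=[4,3,1]
Step 6: ref 1 → HIT, frames=[4,3,1]
Step 7: ref 1 → HIT, frames=[4,3,1]
Step 8: ref 1 → HIT, frames=[4,3,1]
Step 9: ref 3 → HIT, frames=[4,3,1]
Step 10: ref 1 → HIT, frames=[4,3,1]
Step 11: ref 4 → HIT, frames=[4,3,1]
Step 12: ref 2 → FAULT (evict 3), frames=[4,2,1]
Step 13: ref 1 → HIT, frames=[4,2,1]
Step 14: ref 2 → HIT, frames=[4,2,1]
Total faults: 4

Answer: 4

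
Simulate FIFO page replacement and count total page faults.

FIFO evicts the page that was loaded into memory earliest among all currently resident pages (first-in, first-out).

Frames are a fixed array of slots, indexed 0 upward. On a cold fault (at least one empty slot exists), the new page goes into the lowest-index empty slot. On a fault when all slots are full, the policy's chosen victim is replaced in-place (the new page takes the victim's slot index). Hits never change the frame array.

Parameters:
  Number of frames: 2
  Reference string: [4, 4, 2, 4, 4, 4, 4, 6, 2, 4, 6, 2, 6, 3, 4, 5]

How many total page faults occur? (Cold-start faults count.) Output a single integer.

Step 0: ref 4 → FAULT, frames=[4,-]
Step 1: ref 4 → HIT, frames=[4,-]
Step 2: ref 2 → FAULT, frames=[4,2]
Step 3: ref 4 → HIT, frames=[4,2]
Step 4: ref 4 → HIT, frames=[4,2]
Step 5: ref 4 → HIT, frames=[4,2]
Step 6: ref 4 → HIT, frames=[4,2]
Step 7: ref 6 → FAULT (evict 4), frames=[6,2]
Step 8: ref 2 → HIT, frames=[6,2]
Step 9: ref 4 → FAULT (evict 2), frames=[6,4]
Step 10: ref 6 → HIT, frames=[6,4]
Step 11: ref 2 → FAULT (evict 6), frames=[2,4]
Step 12: ref 6 → FAULT (evict 4), frames=[2,6]
Step 13: ref 3 → FAULT (evict 2), frames=[3,6]
Step 14: ref 4 → FAULT (evict 6), frames=[3,4]
Step 15: ref 5 → FAULT (evict 3), frames=[5,4]
Total faults: 9

Answer: 9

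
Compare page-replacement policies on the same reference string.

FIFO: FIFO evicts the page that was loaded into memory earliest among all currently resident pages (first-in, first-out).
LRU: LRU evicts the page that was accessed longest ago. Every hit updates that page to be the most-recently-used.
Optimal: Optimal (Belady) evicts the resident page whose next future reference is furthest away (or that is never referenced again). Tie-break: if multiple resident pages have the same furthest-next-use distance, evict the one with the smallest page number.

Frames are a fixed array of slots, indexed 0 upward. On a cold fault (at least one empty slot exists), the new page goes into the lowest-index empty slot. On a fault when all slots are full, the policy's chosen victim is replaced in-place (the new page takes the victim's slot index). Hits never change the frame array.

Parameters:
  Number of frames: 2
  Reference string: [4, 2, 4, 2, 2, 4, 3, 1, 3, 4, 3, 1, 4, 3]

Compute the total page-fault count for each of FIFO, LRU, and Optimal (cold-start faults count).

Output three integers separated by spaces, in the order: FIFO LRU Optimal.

Answer: 9 8 7

Derivation:
--- FIFO ---
  step 0: ref 4 -> FAULT, frames=[4,-] (faults so far: 1)
  step 1: ref 2 -> FAULT, frames=[4,2] (faults so far: 2)
  step 2: ref 4 -> HIT, frames=[4,2] (faults so far: 2)
  step 3: ref 2 -> HIT, frames=[4,2] (faults so far: 2)
  step 4: ref 2 -> HIT, frames=[4,2] (faults so far: 2)
  step 5: ref 4 -> HIT, frames=[4,2] (faults so far: 2)
  step 6: ref 3 -> FAULT, evict 4, frames=[3,2] (faults so far: 3)
  step 7: ref 1 -> FAULT, evict 2, frames=[3,1] (faults so far: 4)
  step 8: ref 3 -> HIT, frames=[3,1] (faults so far: 4)
  step 9: ref 4 -> FAULT, evict 3, frames=[4,1] (faults so far: 5)
  step 10: ref 3 -> FAULT, evict 1, frames=[4,3] (faults so far: 6)
  step 11: ref 1 -> FAULT, evict 4, frames=[1,3] (faults so far: 7)
  step 12: ref 4 -> FAULT, evict 3, frames=[1,4] (faults so far: 8)
  step 13: ref 3 -> FAULT, evict 1, frames=[3,4] (faults so far: 9)
  FIFO total faults: 9
--- LRU ---
  step 0: ref 4 -> FAULT, frames=[4,-] (faults so far: 1)
  step 1: ref 2 -> FAULT, frames=[4,2] (faults so far: 2)
  step 2: ref 4 -> HIT, frames=[4,2] (faults so far: 2)
  step 3: ref 2 -> HIT, frames=[4,2] (faults so far: 2)
  step 4: ref 2 -> HIT, frames=[4,2] (faults so far: 2)
  step 5: ref 4 -> HIT, frames=[4,2] (faults so far: 2)
  step 6: ref 3 -> FAULT, evict 2, frames=[4,3] (faults so far: 3)
  step 7: ref 1 -> FAULT, evict 4, frames=[1,3] (faults so far: 4)
  step 8: ref 3 -> HIT, frames=[1,3] (faults so far: 4)
  step 9: ref 4 -> FAULT, evict 1, frames=[4,3] (faults so far: 5)
  step 10: ref 3 -> HIT, frames=[4,3] (faults so far: 5)
  step 11: ref 1 -> FAULT, evict 4, frames=[1,3] (faults so far: 6)
  step 12: ref 4 -> FAULT, evict 3, frames=[1,4] (faults so far: 7)
  step 13: ref 3 -> FAULT, evict 1, frames=[3,4] (faults so far: 8)
  LRU total faults: 8
--- Optimal ---
  step 0: ref 4 -> FAULT, frames=[4,-] (faults so far: 1)
  step 1: ref 2 -> FAULT, frames=[4,2] (faults so far: 2)
  step 2: ref 4 -> HIT, frames=[4,2] (faults so far: 2)
  step 3: ref 2 -> HIT, frames=[4,2] (faults so far: 2)
  step 4: ref 2 -> HIT, frames=[4,2] (faults so far: 2)
  step 5: ref 4 -> HIT, frames=[4,2] (faults so far: 2)
  step 6: ref 3 -> FAULT, evict 2, frames=[4,3] (faults so far: 3)
  step 7: ref 1 -> FAULT, evict 4, frames=[1,3] (faults so far: 4)
  step 8: ref 3 -> HIT, frames=[1,3] (faults so far: 4)
  step 9: ref 4 -> FAULT, evict 1, frames=[4,3] (faults so far: 5)
  step 10: ref 3 -> HIT, frames=[4,3] (faults so far: 5)
  step 11: ref 1 -> FAULT, evict 3, frames=[4,1] (faults so far: 6)
  step 12: ref 4 -> HIT, frames=[4,1] (faults so far: 6)
  step 13: ref 3 -> FAULT, evict 1, frames=[4,3] (faults so far: 7)
  Optimal total faults: 7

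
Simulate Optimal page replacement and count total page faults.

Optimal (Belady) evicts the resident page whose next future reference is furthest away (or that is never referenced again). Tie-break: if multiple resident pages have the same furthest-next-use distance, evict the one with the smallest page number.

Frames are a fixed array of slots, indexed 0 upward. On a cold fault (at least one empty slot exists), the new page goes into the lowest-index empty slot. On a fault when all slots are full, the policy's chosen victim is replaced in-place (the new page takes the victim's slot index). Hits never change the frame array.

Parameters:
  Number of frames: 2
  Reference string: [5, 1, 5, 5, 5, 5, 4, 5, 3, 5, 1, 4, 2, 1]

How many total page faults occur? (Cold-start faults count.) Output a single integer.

Answer: 7

Derivation:
Step 0: ref 5 → FAULT, frames=[5,-]
Step 1: ref 1 → FAULT, frames=[5,1]
Step 2: ref 5 → HIT, frames=[5,1]
Step 3: ref 5 → HIT, frames=[5,1]
Step 4: ref 5 → HIT, frames=[5,1]
Step 5: ref 5 → HIT, frames=[5,1]
Step 6: ref 4 → FAULT (evict 1), frames=[5,4]
Step 7: ref 5 → HIT, frames=[5,4]
Step 8: ref 3 → FAULT (evict 4), frames=[5,3]
Step 9: ref 5 → HIT, frames=[5,3]
Step 10: ref 1 → FAULT (evict 3), frames=[5,1]
Step 11: ref 4 → FAULT (evict 5), frames=[4,1]
Step 12: ref 2 → FAULT (evict 4), frames=[2,1]
Step 13: ref 1 → HIT, frames=[2,1]
Total faults: 7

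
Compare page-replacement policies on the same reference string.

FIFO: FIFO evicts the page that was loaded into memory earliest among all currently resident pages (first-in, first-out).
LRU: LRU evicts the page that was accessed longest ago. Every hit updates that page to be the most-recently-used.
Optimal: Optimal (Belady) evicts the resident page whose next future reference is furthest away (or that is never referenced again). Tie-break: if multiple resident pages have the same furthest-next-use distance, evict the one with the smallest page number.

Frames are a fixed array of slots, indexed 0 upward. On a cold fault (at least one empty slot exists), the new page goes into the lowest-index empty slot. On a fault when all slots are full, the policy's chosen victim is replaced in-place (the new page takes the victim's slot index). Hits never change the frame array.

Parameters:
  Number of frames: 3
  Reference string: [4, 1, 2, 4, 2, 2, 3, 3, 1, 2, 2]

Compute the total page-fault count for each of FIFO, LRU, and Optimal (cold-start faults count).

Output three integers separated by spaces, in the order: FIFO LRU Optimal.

--- FIFO ---
  step 0: ref 4 -> FAULT, frames=[4,-,-] (faults so far: 1)
  step 1: ref 1 -> FAULT, frames=[4,1,-] (faults so far: 2)
  step 2: ref 2 -> FAULT, frames=[4,1,2] (faults so far: 3)
  step 3: ref 4 -> HIT, frames=[4,1,2] (faults so far: 3)
  step 4: ref 2 -> HIT, frames=[4,1,2] (faults so far: 3)
  step 5: ref 2 -> HIT, frames=[4,1,2] (faults so far: 3)
  step 6: ref 3 -> FAULT, evict 4, frames=[3,1,2] (faults so far: 4)
  step 7: ref 3 -> HIT, frames=[3,1,2] (faults so far: 4)
  step 8: ref 1 -> HIT, frames=[3,1,2] (faults so far: 4)
  step 9: ref 2 -> HIT, frames=[3,1,2] (faults so far: 4)
  step 10: ref 2 -> HIT, frames=[3,1,2] (faults so far: 4)
  FIFO total faults: 4
--- LRU ---
  step 0: ref 4 -> FAULT, frames=[4,-,-] (faults so far: 1)
  step 1: ref 1 -> FAULT, frames=[4,1,-] (faults so far: 2)
  step 2: ref 2 -> FAULT, frames=[4,1,2] (faults so far: 3)
  step 3: ref 4 -> HIT, frames=[4,1,2] (faults so far: 3)
  step 4: ref 2 -> HIT, frames=[4,1,2] (faults so far: 3)
  step 5: ref 2 -> HIT, frames=[4,1,2] (faults so far: 3)
  step 6: ref 3 -> FAULT, evict 1, frames=[4,3,2] (faults so far: 4)
  step 7: ref 3 -> HIT, frames=[4,3,2] (faults so far: 4)
  step 8: ref 1 -> FAULT, evict 4, frames=[1,3,2] (faults so far: 5)
  step 9: ref 2 -> HIT, frames=[1,3,2] (faults so far: 5)
  step 10: ref 2 -> HIT, frames=[1,3,2] (faults so far: 5)
  LRU total faults: 5
--- Optimal ---
  step 0: ref 4 -> FAULT, frames=[4,-,-] (faults so far: 1)
  step 1: ref 1 -> FAULT, frames=[4,1,-] (faults so far: 2)
  step 2: ref 2 -> FAULT, frames=[4,1,2] (faults so far: 3)
  step 3: ref 4 -> HIT, frames=[4,1,2] (faults so far: 3)
  step 4: ref 2 -> HIT, frames=[4,1,2] (faults so far: 3)
  step 5: ref 2 -> HIT, frames=[4,1,2] (faults so far: 3)
  step 6: ref 3 -> FAULT, evict 4, frames=[3,1,2] (faults so far: 4)
  step 7: ref 3 -> HIT, frames=[3,1,2] (faults so far: 4)
  step 8: ref 1 -> HIT, frames=[3,1,2] (faults so far: 4)
  step 9: ref 2 -> HIT, frames=[3,1,2] (faults so far: 4)
  step 10: ref 2 -> HIT, frames=[3,1,2] (faults so far: 4)
  Optimal total faults: 4

Answer: 4 5 4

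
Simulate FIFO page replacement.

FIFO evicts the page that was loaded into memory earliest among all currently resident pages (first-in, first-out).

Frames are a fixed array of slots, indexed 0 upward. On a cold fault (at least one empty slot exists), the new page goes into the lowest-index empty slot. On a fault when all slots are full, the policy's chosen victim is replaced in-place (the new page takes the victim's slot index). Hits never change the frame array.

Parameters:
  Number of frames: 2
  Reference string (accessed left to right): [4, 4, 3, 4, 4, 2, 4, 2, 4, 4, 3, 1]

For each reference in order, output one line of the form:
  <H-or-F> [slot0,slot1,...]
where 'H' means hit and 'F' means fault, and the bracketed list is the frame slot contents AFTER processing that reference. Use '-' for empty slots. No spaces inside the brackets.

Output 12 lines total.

F [4,-]
H [4,-]
F [4,3]
H [4,3]
H [4,3]
F [2,3]
F [2,4]
H [2,4]
H [2,4]
H [2,4]
F [3,4]
F [3,1]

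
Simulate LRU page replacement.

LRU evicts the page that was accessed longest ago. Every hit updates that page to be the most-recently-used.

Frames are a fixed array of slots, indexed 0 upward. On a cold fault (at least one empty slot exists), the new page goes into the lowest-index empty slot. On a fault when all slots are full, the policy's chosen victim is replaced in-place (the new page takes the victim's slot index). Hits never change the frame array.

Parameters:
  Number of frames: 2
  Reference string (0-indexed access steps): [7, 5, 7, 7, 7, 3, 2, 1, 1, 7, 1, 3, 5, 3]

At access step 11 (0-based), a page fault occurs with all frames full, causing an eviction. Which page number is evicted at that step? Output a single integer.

Answer: 7

Derivation:
Step 0: ref 7 -> FAULT, frames=[7,-]
Step 1: ref 5 -> FAULT, frames=[7,5]
Step 2: ref 7 -> HIT, frames=[7,5]
Step 3: ref 7 -> HIT, frames=[7,5]
Step 4: ref 7 -> HIT, frames=[7,5]
Step 5: ref 3 -> FAULT, evict 5, frames=[7,3]
Step 6: ref 2 -> FAULT, evict 7, frames=[2,3]
Step 7: ref 1 -> FAULT, evict 3, frames=[2,1]
Step 8: ref 1 -> HIT, frames=[2,1]
Step 9: ref 7 -> FAULT, evict 2, frames=[7,1]
Step 10: ref 1 -> HIT, frames=[7,1]
Step 11: ref 3 -> FAULT, evict 7, frames=[3,1]
At step 11: evicted page 7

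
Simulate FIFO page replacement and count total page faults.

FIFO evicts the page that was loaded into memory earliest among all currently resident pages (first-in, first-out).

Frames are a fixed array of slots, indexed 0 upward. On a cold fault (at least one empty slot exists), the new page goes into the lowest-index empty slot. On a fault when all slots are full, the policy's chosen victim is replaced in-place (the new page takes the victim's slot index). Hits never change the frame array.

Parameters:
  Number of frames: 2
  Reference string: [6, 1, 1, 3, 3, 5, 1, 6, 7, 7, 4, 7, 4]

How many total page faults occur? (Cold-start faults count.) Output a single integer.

Answer: 8

Derivation:
Step 0: ref 6 → FAULT, frames=[6,-]
Step 1: ref 1 → FAULT, frames=[6,1]
Step 2: ref 1 → HIT, frames=[6,1]
Step 3: ref 3 → FAULT (evict 6), frames=[3,1]
Step 4: ref 3 → HIT, frames=[3,1]
Step 5: ref 5 → FAULT (evict 1), frames=[3,5]
Step 6: ref 1 → FAULT (evict 3), frames=[1,5]
Step 7: ref 6 → FAULT (evict 5), frames=[1,6]
Step 8: ref 7 → FAULT (evict 1), frames=[7,6]
Step 9: ref 7 → HIT, frames=[7,6]
Step 10: ref 4 → FAULT (evict 6), frames=[7,4]
Step 11: ref 7 → HIT, frames=[7,4]
Step 12: ref 4 → HIT, frames=[7,4]
Total faults: 8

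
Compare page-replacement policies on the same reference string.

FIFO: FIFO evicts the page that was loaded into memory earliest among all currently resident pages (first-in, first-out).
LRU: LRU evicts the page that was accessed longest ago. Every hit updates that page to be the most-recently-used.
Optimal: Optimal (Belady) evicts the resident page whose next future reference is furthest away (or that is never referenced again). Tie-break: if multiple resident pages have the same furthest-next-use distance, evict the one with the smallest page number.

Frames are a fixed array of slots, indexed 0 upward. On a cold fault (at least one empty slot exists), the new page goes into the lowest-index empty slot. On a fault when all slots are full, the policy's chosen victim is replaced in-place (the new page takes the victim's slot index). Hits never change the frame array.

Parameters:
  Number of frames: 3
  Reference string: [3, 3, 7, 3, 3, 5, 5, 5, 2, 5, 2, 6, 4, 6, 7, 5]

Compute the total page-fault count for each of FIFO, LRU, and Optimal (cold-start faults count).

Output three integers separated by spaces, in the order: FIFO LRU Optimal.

Answer: 8 8 7

Derivation:
--- FIFO ---
  step 0: ref 3 -> FAULT, frames=[3,-,-] (faults so far: 1)
  step 1: ref 3 -> HIT, frames=[3,-,-] (faults so far: 1)
  step 2: ref 7 -> FAULT, frames=[3,7,-] (faults so far: 2)
  step 3: ref 3 -> HIT, frames=[3,7,-] (faults so far: 2)
  step 4: ref 3 -> HIT, frames=[3,7,-] (faults so far: 2)
  step 5: ref 5 -> FAULT, frames=[3,7,5] (faults so far: 3)
  step 6: ref 5 -> HIT, frames=[3,7,5] (faults so far: 3)
  step 7: ref 5 -> HIT, frames=[3,7,5] (faults so far: 3)
  step 8: ref 2 -> FAULT, evict 3, frames=[2,7,5] (faults so far: 4)
  step 9: ref 5 -> HIT, frames=[2,7,5] (faults so far: 4)
  step 10: ref 2 -> HIT, frames=[2,7,5] (faults so far: 4)
  step 11: ref 6 -> FAULT, evict 7, frames=[2,6,5] (faults so far: 5)
  step 12: ref 4 -> FAULT, evict 5, frames=[2,6,4] (faults so far: 6)
  step 13: ref 6 -> HIT, frames=[2,6,4] (faults so far: 6)
  step 14: ref 7 -> FAULT, evict 2, frames=[7,6,4] (faults so far: 7)
  step 15: ref 5 -> FAULT, evict 6, frames=[7,5,4] (faults so far: 8)
  FIFO total faults: 8
--- LRU ---
  step 0: ref 3 -> FAULT, frames=[3,-,-] (faults so far: 1)
  step 1: ref 3 -> HIT, frames=[3,-,-] (faults so far: 1)
  step 2: ref 7 -> FAULT, frames=[3,7,-] (faults so far: 2)
  step 3: ref 3 -> HIT, frames=[3,7,-] (faults so far: 2)
  step 4: ref 3 -> HIT, frames=[3,7,-] (faults so far: 2)
  step 5: ref 5 -> FAULT, frames=[3,7,5] (faults so far: 3)
  step 6: ref 5 -> HIT, frames=[3,7,5] (faults so far: 3)
  step 7: ref 5 -> HIT, frames=[3,7,5] (faults so far: 3)
  step 8: ref 2 -> FAULT, evict 7, frames=[3,2,5] (faults so far: 4)
  step 9: ref 5 -> HIT, frames=[3,2,5] (faults so far: 4)
  step 10: ref 2 -> HIT, frames=[3,2,5] (faults so far: 4)
  step 11: ref 6 -> FAULT, evict 3, frames=[6,2,5] (faults so far: 5)
  step 12: ref 4 -> FAULT, evict 5, frames=[6,2,4] (faults so far: 6)
  step 13: ref 6 -> HIT, frames=[6,2,4] (faults so far: 6)
  step 14: ref 7 -> FAULT, evict 2, frames=[6,7,4] (faults so far: 7)
  step 15: ref 5 -> FAULT, evict 4, frames=[6,7,5] (faults so far: 8)
  LRU total faults: 8
--- Optimal ---
  step 0: ref 3 -> FAULT, frames=[3,-,-] (faults so far: 1)
  step 1: ref 3 -> HIT, frames=[3,-,-] (faults so far: 1)
  step 2: ref 7 -> FAULT, frames=[3,7,-] (faults so far: 2)
  step 3: ref 3 -> HIT, frames=[3,7,-] (faults so far: 2)
  step 4: ref 3 -> HIT, frames=[3,7,-] (faults so far: 2)
  step 5: ref 5 -> FAULT, frames=[3,7,5] (faults so far: 3)
  step 6: ref 5 -> HIT, frames=[3,7,5] (faults so far: 3)
  step 7: ref 5 -> HIT, frames=[3,7,5] (faults so far: 3)
  step 8: ref 2 -> FAULT, evict 3, frames=[2,7,5] (faults so far: 4)
  step 9: ref 5 -> HIT, frames=[2,7,5] (faults so far: 4)
  step 10: ref 2 -> HIT, frames=[2,7,5] (faults so far: 4)
  step 11: ref 6 -> FAULT, evict 2, frames=[6,7,5] (faults so far: 5)
  step 12: ref 4 -> FAULT, evict 5, frames=[6,7,4] (faults so far: 6)
  step 13: ref 6 -> HIT, frames=[6,7,4] (faults so far: 6)
  step 14: ref 7 -> HIT, frames=[6,7,4] (faults so far: 6)
  step 15: ref 5 -> FAULT, evict 4, frames=[6,7,5] (faults so far: 7)
  Optimal total faults: 7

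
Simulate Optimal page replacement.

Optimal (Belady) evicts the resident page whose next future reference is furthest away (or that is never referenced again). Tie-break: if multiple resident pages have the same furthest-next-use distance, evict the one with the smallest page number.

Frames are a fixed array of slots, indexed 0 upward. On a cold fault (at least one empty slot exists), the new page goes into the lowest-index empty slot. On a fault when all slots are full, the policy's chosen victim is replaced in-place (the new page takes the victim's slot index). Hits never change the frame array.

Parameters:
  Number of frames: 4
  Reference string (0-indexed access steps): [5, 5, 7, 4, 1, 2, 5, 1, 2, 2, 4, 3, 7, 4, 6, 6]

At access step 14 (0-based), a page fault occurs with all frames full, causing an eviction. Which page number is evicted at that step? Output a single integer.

Answer: 3

Derivation:
Step 0: ref 5 -> FAULT, frames=[5,-,-,-]
Step 1: ref 5 -> HIT, frames=[5,-,-,-]
Step 2: ref 7 -> FAULT, frames=[5,7,-,-]
Step 3: ref 4 -> FAULT, frames=[5,7,4,-]
Step 4: ref 1 -> FAULT, frames=[5,7,4,1]
Step 5: ref 2 -> FAULT, evict 7, frames=[5,2,4,1]
Step 6: ref 5 -> HIT, frames=[5,2,4,1]
Step 7: ref 1 -> HIT, frames=[5,2,4,1]
Step 8: ref 2 -> HIT, frames=[5,2,4,1]
Step 9: ref 2 -> HIT, frames=[5,2,4,1]
Step 10: ref 4 -> HIT, frames=[5,2,4,1]
Step 11: ref 3 -> FAULT, evict 1, frames=[5,2,4,3]
Step 12: ref 7 -> FAULT, evict 2, frames=[5,7,4,3]
Step 13: ref 4 -> HIT, frames=[5,7,4,3]
Step 14: ref 6 -> FAULT, evict 3, frames=[5,7,4,6]
At step 14: evicted page 3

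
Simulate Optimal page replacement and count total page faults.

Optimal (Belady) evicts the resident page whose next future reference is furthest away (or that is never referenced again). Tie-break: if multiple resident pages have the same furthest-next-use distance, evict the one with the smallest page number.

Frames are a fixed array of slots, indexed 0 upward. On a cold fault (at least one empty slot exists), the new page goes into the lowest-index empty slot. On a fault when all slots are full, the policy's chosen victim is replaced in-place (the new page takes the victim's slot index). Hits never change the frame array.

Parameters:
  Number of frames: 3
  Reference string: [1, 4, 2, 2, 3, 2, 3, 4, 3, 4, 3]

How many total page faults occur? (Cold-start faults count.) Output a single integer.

Answer: 4

Derivation:
Step 0: ref 1 → FAULT, frames=[1,-,-]
Step 1: ref 4 → FAULT, frames=[1,4,-]
Step 2: ref 2 → FAULT, frames=[1,4,2]
Step 3: ref 2 → HIT, frames=[1,4,2]
Step 4: ref 3 → FAULT (evict 1), frames=[3,4,2]
Step 5: ref 2 → HIT, frames=[3,4,2]
Step 6: ref 3 → HIT, frames=[3,4,2]
Step 7: ref 4 → HIT, frames=[3,4,2]
Step 8: ref 3 → HIT, frames=[3,4,2]
Step 9: ref 4 → HIT, frames=[3,4,2]
Step 10: ref 3 → HIT, frames=[3,4,2]
Total faults: 4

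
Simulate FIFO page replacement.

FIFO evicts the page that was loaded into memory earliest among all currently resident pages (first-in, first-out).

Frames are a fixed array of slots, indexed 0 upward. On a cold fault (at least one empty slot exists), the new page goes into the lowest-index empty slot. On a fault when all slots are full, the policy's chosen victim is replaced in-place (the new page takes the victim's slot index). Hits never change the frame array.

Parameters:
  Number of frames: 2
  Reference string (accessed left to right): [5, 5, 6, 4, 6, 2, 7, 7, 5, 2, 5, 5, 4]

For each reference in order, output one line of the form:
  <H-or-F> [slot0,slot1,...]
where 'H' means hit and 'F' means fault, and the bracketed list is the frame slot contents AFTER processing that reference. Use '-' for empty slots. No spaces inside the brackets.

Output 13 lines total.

F [5,-]
H [5,-]
F [5,6]
F [4,6]
H [4,6]
F [4,2]
F [7,2]
H [7,2]
F [7,5]
F [2,5]
H [2,5]
H [2,5]
F [2,4]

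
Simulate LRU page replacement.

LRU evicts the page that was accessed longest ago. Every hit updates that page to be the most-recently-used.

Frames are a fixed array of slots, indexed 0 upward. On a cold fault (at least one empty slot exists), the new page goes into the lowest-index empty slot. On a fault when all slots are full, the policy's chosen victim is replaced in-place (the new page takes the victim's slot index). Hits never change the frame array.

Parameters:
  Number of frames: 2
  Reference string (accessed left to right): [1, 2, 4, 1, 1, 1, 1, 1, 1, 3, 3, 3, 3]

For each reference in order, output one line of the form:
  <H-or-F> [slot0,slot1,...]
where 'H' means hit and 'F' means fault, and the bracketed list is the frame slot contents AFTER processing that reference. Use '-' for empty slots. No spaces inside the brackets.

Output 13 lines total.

F [1,-]
F [1,2]
F [4,2]
F [4,1]
H [4,1]
H [4,1]
H [4,1]
H [4,1]
H [4,1]
F [3,1]
H [3,1]
H [3,1]
H [3,1]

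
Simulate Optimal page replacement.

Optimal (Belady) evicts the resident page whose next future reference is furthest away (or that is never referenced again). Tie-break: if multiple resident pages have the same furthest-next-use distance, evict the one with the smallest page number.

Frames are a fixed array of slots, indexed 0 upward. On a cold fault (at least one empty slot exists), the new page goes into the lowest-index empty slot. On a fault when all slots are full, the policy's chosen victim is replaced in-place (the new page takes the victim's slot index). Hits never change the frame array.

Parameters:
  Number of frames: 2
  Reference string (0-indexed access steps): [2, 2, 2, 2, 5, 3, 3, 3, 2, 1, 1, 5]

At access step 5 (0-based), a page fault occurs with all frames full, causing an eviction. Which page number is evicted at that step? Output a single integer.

Answer: 5

Derivation:
Step 0: ref 2 -> FAULT, frames=[2,-]
Step 1: ref 2 -> HIT, frames=[2,-]
Step 2: ref 2 -> HIT, frames=[2,-]
Step 3: ref 2 -> HIT, frames=[2,-]
Step 4: ref 5 -> FAULT, frames=[2,5]
Step 5: ref 3 -> FAULT, evict 5, frames=[2,3]
At step 5: evicted page 5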